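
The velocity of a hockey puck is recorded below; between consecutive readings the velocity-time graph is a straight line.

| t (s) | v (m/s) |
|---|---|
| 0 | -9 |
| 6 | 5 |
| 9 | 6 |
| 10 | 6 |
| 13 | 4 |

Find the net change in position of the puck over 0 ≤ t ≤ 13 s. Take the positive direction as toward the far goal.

25.5 m

Net displacement equals the area under the velocity-time graph (areas below the axis count negative).
0–6 s: ½(-9 + 5)(6) = -12 m
6–9 s: ½(5 + 6)(3) = 16.5 m
9–10 s: 6 × 1 = 6 m
10–13 s: ½(6 + 4)(3) = 15 m
Net displacement = 25.5 m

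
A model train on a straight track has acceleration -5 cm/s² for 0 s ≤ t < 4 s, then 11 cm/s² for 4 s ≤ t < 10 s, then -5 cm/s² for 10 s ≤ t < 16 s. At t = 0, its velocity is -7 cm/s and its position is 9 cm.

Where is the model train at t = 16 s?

121 cm

On each constant-a segment, Δv = aΔt and Δx = v₀Δt + ½aΔt²; chain segment to segment.
0–4 s: v starts -7 cm/s; Δx = -7·4 + ½·-5·4² = -68 cm; v ends -27 cm/s.
4–10 s: v starts -27 cm/s; Δx = -27·6 + ½·11·6² = 36 cm; v ends 39 cm/s.
10–16 s: v starts 39 cm/s; Δx = 39·6 + ½·-5·6² = 144 cm; v ends 9 cm/s.
x(16) = 9 + Σ Δx = 121 cm.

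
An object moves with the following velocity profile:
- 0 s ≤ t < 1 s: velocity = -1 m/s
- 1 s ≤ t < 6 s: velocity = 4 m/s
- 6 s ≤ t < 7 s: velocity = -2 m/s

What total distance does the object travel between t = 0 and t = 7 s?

Total distance travelled is ∫|v| dt — sum the magnitudes of each area piece.
0–1 s: |-1| × 1 = 1 m
1–6 s: |4| × 5 = 20 m
6–7 s: |-2| × 1 = 2 m
Total distance = 23 m

23 m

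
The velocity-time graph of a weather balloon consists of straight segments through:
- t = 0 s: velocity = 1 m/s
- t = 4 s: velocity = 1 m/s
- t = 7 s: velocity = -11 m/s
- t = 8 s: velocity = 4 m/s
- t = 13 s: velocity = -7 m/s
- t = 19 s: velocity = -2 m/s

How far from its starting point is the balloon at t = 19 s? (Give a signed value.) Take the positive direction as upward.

-49 m

Net displacement equals the area under the velocity-time graph (areas below the axis count negative).
0–4 s: 1 × 4 = 4 m
4–7 s: ½(1 + -11)(3) = -15 m
7–8 s: ½(-11 + 4)(1) = -3.5 m
8–13 s: ½(4 + -7)(5) = -7.5 m
13–19 s: ½(-7 + -2)(6) = -27 m
Net displacement = -49 m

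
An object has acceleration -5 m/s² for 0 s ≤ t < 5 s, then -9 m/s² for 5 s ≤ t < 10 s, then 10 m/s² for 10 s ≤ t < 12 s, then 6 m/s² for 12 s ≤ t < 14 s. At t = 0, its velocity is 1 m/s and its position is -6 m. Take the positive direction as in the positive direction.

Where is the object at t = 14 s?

On each constant-a segment, Δv = aΔt and Δx = v₀Δt + ½aΔt²; chain segment to segment.
0–5 s: v starts 1 m/s; Δx = 1·5 + ½·-5·5² = -57.5 m; v ends -24 m/s.
5–10 s: v starts -24 m/s; Δx = -24·5 + ½·-9·5² = -232.5 m; v ends -69 m/s.
10–12 s: v starts -69 m/s; Δx = -69·2 + ½·10·2² = -118 m; v ends -49 m/s.
12–14 s: v starts -49 m/s; Δx = -49·2 + ½·6·2² = -86 m; v ends -37 m/s.
x(14) = -6 + Σ Δx = -500 m.

-500 m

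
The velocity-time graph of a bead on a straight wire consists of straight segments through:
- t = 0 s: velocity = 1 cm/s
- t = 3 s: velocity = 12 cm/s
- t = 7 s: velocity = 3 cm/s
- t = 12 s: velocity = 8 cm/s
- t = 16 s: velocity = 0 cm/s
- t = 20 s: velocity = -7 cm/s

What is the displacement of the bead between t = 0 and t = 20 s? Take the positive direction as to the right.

Displacement is the signed area under the v-t curve.
0–3 s: ½(1 + 12)(3) = 19.5 cm
3–7 s: ½(12 + 3)(4) = 30 cm
7–12 s: ½(3 + 8)(5) = 27.5 cm
12–16 s: ½(8 + 0)(4) = 16 cm
16–20 s: ½(0 + -7)(4) = -14 cm
Net displacement = 79 cm

79 cm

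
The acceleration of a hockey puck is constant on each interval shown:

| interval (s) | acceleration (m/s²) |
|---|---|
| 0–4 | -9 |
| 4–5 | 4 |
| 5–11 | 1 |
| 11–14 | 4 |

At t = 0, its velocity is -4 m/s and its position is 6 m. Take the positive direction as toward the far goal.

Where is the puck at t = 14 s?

-390 m

On each constant-a segment, Δv = aΔt and Δx = v₀Δt + ½aΔt²; chain segment to segment.
0–4 s: v starts -4 m/s; Δx = -4·4 + ½·-9·4² = -88 m; v ends -40 m/s.
4–5 s: v starts -40 m/s; Δx = -40·1 + ½·4·1² = -38 m; v ends -36 m/s.
5–11 s: v starts -36 m/s; Δx = -36·6 + ½·1·6² = -198 m; v ends -30 m/s.
11–14 s: v starts -30 m/s; Δx = -30·3 + ½·4·3² = -72 m; v ends -18 m/s.
x(14) = 6 + Σ Δx = -390 m.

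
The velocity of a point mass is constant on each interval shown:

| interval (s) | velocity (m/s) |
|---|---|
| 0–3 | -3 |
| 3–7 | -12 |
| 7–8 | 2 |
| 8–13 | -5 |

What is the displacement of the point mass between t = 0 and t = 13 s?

-80 m

Displacement is the signed area under the v-t curve.
0–3 s: -3 × 3 = -9 m
3–7 s: -12 × 4 = -48 m
7–8 s: 2 × 1 = 2 m
8–13 s: -5 × 5 = -25 m
Net displacement = -80 m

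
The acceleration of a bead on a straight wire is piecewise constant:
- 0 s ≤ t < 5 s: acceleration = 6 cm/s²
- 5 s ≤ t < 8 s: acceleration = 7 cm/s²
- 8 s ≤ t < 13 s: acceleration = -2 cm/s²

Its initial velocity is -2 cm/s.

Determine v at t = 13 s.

Δv equals the area under the a-t graph; then v = v₀ + Δv.
0–5 s: 6 × 5 = 30 cm/s
5–8 s: 7 × 3 = 21 cm/s
8–13 s: -2 × 5 = -10 cm/s
Δv = 41 cm/s, so v(13) = -2 + (41) = 39 cm/s.

39 cm/s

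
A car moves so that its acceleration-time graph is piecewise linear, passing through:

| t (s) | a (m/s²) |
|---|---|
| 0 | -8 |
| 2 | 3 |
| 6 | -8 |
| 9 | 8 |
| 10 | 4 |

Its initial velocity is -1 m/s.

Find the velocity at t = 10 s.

Δv equals the area under the a-t graph; then v = v₀ + Δv.
0–2 s: ½(-8 + 3)(2) = -5 m/s
2–6 s: ½(3 + -8)(4) = -10 m/s
6–9 s: ½(-8 + 8)(3) = 0 m/s
9–10 s: ½(8 + 4)(1) = 6 m/s
Δv = -9 m/s, so v(10) = -1 + (-9) = -10 m/s.

-10 m/s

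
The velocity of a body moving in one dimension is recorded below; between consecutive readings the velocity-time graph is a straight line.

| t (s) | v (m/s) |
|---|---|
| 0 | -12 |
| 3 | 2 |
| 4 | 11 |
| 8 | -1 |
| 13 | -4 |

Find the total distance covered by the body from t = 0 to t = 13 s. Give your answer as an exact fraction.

1159/21 m

Total distance travelled is ∫|v| dt — sum the magnitudes of each area piece.
0–3 s: v = 0 at t = 18/7 s; triangle areas 108/7 + 3/7 = 111/7 m
3–4 s: |½(2 + 11)(1)| = 6.5 m
4–8 s: v = 0 at t = 23/3 s; triangle areas 121/6 + 1/6 = 61/3 m
8–13 s: |½(-1 + -4)(5)| = 12.5 m
Total distance = 1159/21 m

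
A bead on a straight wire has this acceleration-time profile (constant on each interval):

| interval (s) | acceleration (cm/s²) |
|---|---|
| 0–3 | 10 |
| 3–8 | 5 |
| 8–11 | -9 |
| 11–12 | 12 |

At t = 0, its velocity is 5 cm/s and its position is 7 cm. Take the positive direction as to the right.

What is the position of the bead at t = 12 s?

On each constant-a segment, Δv = aΔt and Δx = v₀Δt + ½aΔt²; chain segment to segment.
0–3 s: v starts 5 cm/s; Δx = 5·3 + ½·10·3² = 60 cm; v ends 35 cm/s.
3–8 s: v starts 35 cm/s; Δx = 35·5 + ½·5·5² = 237.5 cm; v ends 60 cm/s.
8–11 s: v starts 60 cm/s; Δx = 60·3 + ½·-9·3² = 139.5 cm; v ends 33 cm/s.
11–12 s: v starts 33 cm/s; Δx = 33·1 + ½·12·1² = 39 cm; v ends 45 cm/s.
x(12) = 7 + Σ Δx = 483 cm.

483 cm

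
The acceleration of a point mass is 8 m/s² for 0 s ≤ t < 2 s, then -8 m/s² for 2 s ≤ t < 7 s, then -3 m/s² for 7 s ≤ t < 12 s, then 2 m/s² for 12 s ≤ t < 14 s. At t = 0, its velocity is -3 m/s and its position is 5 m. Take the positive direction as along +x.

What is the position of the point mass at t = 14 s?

-272.5 m

On each constant-a segment, Δv = aΔt and Δx = v₀Δt + ½aΔt²; chain segment to segment.
0–2 s: v starts -3 m/s; Δx = -3·2 + ½·8·2² = 10 m; v ends 13 m/s.
2–7 s: v starts 13 m/s; Δx = 13·5 + ½·-8·5² = -35 m; v ends -27 m/s.
7–12 s: v starts -27 m/s; Δx = -27·5 + ½·-3·5² = -172.5 m; v ends -42 m/s.
12–14 s: v starts -42 m/s; Δx = -42·2 + ½·2·2² = -80 m; v ends -38 m/s.
x(14) = 5 + Σ Δx = -272.5 m.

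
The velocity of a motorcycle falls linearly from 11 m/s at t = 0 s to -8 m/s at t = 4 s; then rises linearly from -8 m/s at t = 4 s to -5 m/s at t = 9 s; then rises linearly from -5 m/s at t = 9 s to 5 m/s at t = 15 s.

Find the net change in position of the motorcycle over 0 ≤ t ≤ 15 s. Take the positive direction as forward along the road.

-26.5 m

Net displacement equals the area under the velocity-time graph (areas below the axis count negative).
0–4 s: ½(11 + -8)(4) = 6 m
4–9 s: ½(-8 + -5)(5) = -32.5 m
9–15 s: ½(-5 + 5)(6) = 0 m
Net displacement = -26.5 m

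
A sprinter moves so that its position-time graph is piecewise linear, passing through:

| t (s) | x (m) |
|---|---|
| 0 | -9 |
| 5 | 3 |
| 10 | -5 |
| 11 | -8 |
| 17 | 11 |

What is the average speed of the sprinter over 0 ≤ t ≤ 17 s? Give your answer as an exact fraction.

Average speed = (total path length)/(elapsed time); on a piecewise-linear x-t graph the path length is Σ|Δx|.
0–5 s: |Δx| = |3 − -9| = 12 m
5–10 s: |Δx| = |-5 − 3| = 8 m
10–11 s: |Δx| = |-8 − -5| = 3 m
11–17 s: |Δx| = |11 − -8| = 19 m
Total path = 42 m; average speed = 42/17 = 42/17 m/s.

42/17 m/s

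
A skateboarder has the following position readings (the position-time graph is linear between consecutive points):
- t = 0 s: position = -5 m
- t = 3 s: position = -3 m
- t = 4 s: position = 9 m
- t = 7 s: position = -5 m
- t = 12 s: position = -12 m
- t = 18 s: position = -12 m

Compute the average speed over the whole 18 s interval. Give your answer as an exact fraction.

35/18 m/s

Average speed = (total path length)/(elapsed time); on a piecewise-linear x-t graph the path length is Σ|Δx|.
0–3 s: |Δx| = |-3 − -5| = 2 m
3–4 s: |Δx| = |9 − -3| = 12 m
4–7 s: |Δx| = |-5 − 9| = 14 m
7–12 s: |Δx| = |-12 − -5| = 7 m
12–18 s: |Δx| = |-12 − -12| = 0 m
Total path = 35 m; average speed = 35/18 = 35/18 m/s.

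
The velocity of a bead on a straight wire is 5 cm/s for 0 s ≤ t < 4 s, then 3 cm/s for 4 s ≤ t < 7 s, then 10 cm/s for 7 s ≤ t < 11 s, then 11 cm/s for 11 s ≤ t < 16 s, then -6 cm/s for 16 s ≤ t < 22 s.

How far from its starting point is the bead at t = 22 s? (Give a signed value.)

Net displacement equals the area under the velocity-time graph (areas below the axis count negative).
0–4 s: 5 × 4 = 20 cm
4–7 s: 3 × 3 = 9 cm
7–11 s: 10 × 4 = 40 cm
11–16 s: 11 × 5 = 55 cm
16–22 s: -6 × 6 = -36 cm
Net displacement = 88 cm

88 cm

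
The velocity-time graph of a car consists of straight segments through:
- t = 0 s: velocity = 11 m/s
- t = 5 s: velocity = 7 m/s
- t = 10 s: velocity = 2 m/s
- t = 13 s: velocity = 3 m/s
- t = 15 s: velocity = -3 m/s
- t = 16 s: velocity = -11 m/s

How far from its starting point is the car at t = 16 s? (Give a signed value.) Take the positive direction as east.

Displacement is the signed area under the v-t curve.
0–5 s: ½(11 + 7)(5) = 45 m
5–10 s: ½(7 + 2)(5) = 22.5 m
10–13 s: ½(2 + 3)(3) = 7.5 m
13–15 s: ½(3 + -3)(2) = 0 m
15–16 s: ½(-3 + -11)(1) = -7 m
Net displacement = 68 m

68 m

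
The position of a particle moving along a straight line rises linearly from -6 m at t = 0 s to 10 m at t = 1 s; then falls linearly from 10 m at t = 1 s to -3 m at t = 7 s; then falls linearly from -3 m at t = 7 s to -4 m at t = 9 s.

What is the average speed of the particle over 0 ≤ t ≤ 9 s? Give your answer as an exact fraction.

Average speed = (total path length)/(elapsed time); on a piecewise-linear x-t graph the path length is Σ|Δx|.
0–1 s: |Δx| = |10 − -6| = 16 m
1–7 s: |Δx| = |-3 − 10| = 13 m
7–9 s: |Δx| = |-4 − -3| = 1 m
Total path = 30 m; average speed = 30/9 = 10/3 m/s.

10/3 m/s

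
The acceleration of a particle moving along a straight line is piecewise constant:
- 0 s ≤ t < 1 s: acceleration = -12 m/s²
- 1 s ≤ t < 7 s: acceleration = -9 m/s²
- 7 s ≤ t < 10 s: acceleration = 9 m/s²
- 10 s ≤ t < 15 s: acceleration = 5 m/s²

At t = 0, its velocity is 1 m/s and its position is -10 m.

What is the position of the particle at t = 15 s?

-525 m

On each constant-a segment, Δv = aΔt and Δx = v₀Δt + ½aΔt²; chain segment to segment.
0–1 s: v starts 1 m/s; Δx = 1·1 + ½·-12·1² = -5 m; v ends -11 m/s.
1–7 s: v starts -11 m/s; Δx = -11·6 + ½·-9·6² = -228 m; v ends -65 m/s.
7–10 s: v starts -65 m/s; Δx = -65·3 + ½·9·3² = -154.5 m; v ends -38 m/s.
10–15 s: v starts -38 m/s; Δx = -38·5 + ½·5·5² = -127.5 m; v ends -13 m/s.
x(15) = -10 + Σ Δx = -525 m.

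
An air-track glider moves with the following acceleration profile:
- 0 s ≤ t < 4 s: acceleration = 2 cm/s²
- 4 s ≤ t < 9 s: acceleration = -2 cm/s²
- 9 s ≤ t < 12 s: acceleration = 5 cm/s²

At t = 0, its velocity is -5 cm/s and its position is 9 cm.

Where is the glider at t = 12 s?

On each constant-a segment, Δv = aΔt and Δx = v₀Δt + ½aΔt²; chain segment to segment.
0–4 s: v starts -5 cm/s; Δx = -5·4 + ½·2·4² = -4 cm; v ends 3 cm/s.
4–9 s: v starts 3 cm/s; Δx = 3·5 + ½·-2·5² = -10 cm; v ends -7 cm/s.
9–12 s: v starts -7 cm/s; Δx = -7·3 + ½·5·3² = 1.5 cm; v ends 8 cm/s.
x(12) = 9 + Σ Δx = -3.5 cm.

-3.5 cm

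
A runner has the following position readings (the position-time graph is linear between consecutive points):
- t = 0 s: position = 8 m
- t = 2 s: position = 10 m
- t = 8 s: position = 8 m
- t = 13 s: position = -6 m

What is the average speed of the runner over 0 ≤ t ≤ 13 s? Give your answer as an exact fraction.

Average speed = (total path length)/(elapsed time); on a piecewise-linear x-t graph the path length is Σ|Δx|.
0–2 s: |Δx| = |10 − 8| = 2 m
2–8 s: |Δx| = |8 − 10| = 2 m
8–13 s: |Δx| = |-6 − 8| = 14 m
Total path = 18 m; average speed = 18/13 = 18/13 m/s.

18/13 m/s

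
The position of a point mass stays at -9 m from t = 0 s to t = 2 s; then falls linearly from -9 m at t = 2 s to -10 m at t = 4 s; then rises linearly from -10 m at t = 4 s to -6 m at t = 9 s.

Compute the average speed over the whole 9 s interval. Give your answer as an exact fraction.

Average speed = (total path length)/(elapsed time); on a piecewise-linear x-t graph the path length is Σ|Δx|.
0–2 s: |Δx| = |-9 − -9| = 0 m
2–4 s: |Δx| = |-10 − -9| = 1 m
4–9 s: |Δx| = |-6 − -10| = 4 m
Total path = 5 m; average speed = 5/9 = 5/9 m/s.

5/9 m/s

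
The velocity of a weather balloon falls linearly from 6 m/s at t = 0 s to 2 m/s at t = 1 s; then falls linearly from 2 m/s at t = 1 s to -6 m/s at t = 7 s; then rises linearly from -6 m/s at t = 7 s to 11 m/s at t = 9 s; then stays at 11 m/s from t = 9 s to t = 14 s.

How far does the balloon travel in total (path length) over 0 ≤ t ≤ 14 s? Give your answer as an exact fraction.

Distance (not displacement) is the total path length: add the absolute areas under v-t.
0–1 s: |½(6 + 2)(1)| = 4 m
1–7 s: v = 0 at t = 2.5 s; triangle areas 1.5 + 13.5 = 15 m
7–9 s: v = 0 at t = 131/17 s; triangle areas 36/17 + 121/17 = 157/17 m
9–14 s: |11| × 5 = 55 m
Total distance = 1415/17 m

1415/17 m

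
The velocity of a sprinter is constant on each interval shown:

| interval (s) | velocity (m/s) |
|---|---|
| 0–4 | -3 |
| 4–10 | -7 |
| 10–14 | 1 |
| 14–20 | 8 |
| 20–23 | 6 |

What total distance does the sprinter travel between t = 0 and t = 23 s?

Distance (not displacement) is the total path length: add the absolute areas under v-t.
0–4 s: |-3| × 4 = 12 m
4–10 s: |-7| × 6 = 42 m
10–14 s: |1| × 4 = 4 m
14–20 s: |8| × 6 = 48 m
20–23 s: |6| × 3 = 18 m
Total distance = 124 m

124 m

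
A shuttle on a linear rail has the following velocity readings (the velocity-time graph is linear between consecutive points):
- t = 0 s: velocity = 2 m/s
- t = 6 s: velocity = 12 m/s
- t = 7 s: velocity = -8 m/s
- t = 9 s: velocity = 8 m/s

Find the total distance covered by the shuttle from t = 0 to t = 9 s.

55.2 m

Total distance travelled is ∫|v| dt — sum the magnitudes of each area piece.
0–6 s: |½(2 + 12)(6)| = 42 m
6–7 s: v = 0 at t = 6.6 s; triangle areas 3.6 + 1.6 = 5.2 m
7–9 s: v = 0 at t = 8 s; triangle areas 4 + 4 = 8 m
Total distance = 55.2 m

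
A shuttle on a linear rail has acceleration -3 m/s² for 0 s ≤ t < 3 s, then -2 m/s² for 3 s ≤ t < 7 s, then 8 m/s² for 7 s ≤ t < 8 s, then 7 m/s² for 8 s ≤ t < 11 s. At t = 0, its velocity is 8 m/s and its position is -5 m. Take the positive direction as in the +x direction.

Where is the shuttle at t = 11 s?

On each constant-a segment, Δv = aΔt and Δx = v₀Δt + ½aΔt²; chain segment to segment.
0–3 s: v starts 8 m/s; Δx = 8·3 + ½·-3·3² = 10.5 m; v ends -1 m/s.
3–7 s: v starts -1 m/s; Δx = -1·4 + ½·-2·4² = -20 m; v ends -9 m/s.
7–8 s: v starts -9 m/s; Δx = -9·1 + ½·8·1² = -5 m; v ends -1 m/s.
8–11 s: v starts -1 m/s; Δx = -1·3 + ½·7·3² = 28.5 m; v ends 20 m/s.
x(11) = -5 + Σ Δx = 9 m.

9 m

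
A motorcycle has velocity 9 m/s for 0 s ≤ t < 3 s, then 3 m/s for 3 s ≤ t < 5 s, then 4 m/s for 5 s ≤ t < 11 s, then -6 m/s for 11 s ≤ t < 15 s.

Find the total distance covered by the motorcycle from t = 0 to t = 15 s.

81 m

Total distance travelled is ∫|v| dt — sum the magnitudes of each area piece.
0–3 s: |9| × 3 = 27 m
3–5 s: |3| × 2 = 6 m
5–11 s: |4| × 6 = 24 m
11–15 s: |-6| × 4 = 24 m
Total distance = 81 m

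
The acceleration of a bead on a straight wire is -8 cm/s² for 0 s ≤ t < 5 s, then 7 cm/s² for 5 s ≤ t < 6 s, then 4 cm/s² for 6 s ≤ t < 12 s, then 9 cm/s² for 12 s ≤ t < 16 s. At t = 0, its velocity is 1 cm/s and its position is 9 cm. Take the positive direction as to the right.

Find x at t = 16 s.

On each constant-a segment, Δv = aΔt and Δx = v₀Δt + ½aΔt²; chain segment to segment.
0–5 s: v starts 1 cm/s; Δx = 1·5 + ½·-8·5² = -95 cm; v ends -39 cm/s.
5–6 s: v starts -39 cm/s; Δx = -39·1 + ½·7·1² = -35.5 cm; v ends -32 cm/s.
6–12 s: v starts -32 cm/s; Δx = -32·6 + ½·4·6² = -120 cm; v ends -8 cm/s.
12–16 s: v starts -8 cm/s; Δx = -8·4 + ½·9·4² = 40 cm; v ends 28 cm/s.
x(16) = 9 + Σ Δx = -201.5 cm.

-201.5 cm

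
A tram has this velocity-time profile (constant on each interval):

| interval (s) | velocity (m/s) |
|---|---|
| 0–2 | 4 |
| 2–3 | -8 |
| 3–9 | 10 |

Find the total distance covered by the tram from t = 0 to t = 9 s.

Total distance travelled is ∫|v| dt — sum the magnitudes of each area piece.
0–2 s: |4| × 2 = 8 m
2–3 s: |-8| × 1 = 8 m
3–9 s: |10| × 6 = 60 m
Total distance = 76 m

76 m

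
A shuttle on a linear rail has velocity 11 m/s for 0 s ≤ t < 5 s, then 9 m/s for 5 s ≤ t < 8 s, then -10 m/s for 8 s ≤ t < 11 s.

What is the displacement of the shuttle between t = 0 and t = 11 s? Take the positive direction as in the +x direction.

Displacement is the signed area under the v-t curve.
0–5 s: 11 × 5 = 55 m
5–8 s: 9 × 3 = 27 m
8–11 s: -10 × 3 = -30 m
Net displacement = 52 m

52 m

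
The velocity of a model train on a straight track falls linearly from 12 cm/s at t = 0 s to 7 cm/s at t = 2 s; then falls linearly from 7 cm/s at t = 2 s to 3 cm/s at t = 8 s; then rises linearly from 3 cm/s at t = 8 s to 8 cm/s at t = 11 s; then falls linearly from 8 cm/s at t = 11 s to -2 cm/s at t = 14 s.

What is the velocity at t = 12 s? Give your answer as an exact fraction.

14/3 cm/s

On 11–14 s the graph is linear from 8 to -2 cm/s: v(12) = 8 + (-2 − 8)·(12 − 11)/(14 − 11) = 14/3 cm/s.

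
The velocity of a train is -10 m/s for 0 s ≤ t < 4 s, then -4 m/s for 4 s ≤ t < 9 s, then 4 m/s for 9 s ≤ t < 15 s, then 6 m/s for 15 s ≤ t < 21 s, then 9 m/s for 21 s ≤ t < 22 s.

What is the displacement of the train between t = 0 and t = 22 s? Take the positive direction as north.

Displacement is the signed area under the v-t curve.
0–4 s: -10 × 4 = -40 m
4–9 s: -4 × 5 = -20 m
9–15 s: 4 × 6 = 24 m
15–21 s: 6 × 6 = 36 m
21–22 s: 9 × 1 = 9 m
Net displacement = 9 m

9 m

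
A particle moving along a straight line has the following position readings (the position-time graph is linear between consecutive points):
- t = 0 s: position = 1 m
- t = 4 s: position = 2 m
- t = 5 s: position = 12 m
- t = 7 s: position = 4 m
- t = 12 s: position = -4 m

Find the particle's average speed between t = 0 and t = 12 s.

Average speed = (total path length)/(elapsed time); on a piecewise-linear x-t graph the path length is Σ|Δx|.
0–4 s: |Δx| = |2 − 1| = 1 m
4–5 s: |Δx| = |12 − 2| = 10 m
5–7 s: |Δx| = |4 − 12| = 8 m
7–12 s: |Δx| = |-4 − 4| = 8 m
Total path = 27 m; average speed = 27/12 = 2.25 m/s.

2.25 m/s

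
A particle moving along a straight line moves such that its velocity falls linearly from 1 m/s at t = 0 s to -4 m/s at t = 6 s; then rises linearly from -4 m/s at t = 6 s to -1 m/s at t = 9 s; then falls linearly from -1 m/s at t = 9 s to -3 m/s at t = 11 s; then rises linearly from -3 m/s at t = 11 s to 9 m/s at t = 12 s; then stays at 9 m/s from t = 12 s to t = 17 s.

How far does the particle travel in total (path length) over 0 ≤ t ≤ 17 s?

Total distance travelled is ∫|v| dt — sum the magnitudes of each area piece.
0–6 s: v = 0 at t = 1.2 s; triangle areas 0.6 + 9.6 = 10.2 m
6–9 s: |½(-4 + -1)(3)| = 7.5 m
9–11 s: |½(-1 + -3)(2)| = 4 m
11–12 s: v = 0 at t = 11.25 s; triangle areas 0.375 + 3.375 = 3.75 m
12–17 s: |9| × 5 = 45 m
Total distance = 70.45 m

70.45 m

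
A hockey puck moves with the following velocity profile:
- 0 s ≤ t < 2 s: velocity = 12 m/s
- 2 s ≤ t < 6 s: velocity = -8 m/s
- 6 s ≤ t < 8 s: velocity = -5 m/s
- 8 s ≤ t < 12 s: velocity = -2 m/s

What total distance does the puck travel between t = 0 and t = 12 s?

74 m

Total distance travelled is ∫|v| dt — sum the magnitudes of each area piece.
0–2 s: |12| × 2 = 24 m
2–6 s: |-8| × 4 = 32 m
6–8 s: |-5| × 2 = 10 m
8–12 s: |-2| × 4 = 8 m
Total distance = 74 m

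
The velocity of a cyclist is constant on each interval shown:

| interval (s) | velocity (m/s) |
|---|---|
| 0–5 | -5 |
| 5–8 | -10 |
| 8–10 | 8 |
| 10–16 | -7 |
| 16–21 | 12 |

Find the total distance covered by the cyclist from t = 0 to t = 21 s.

173 m

Total distance travelled is ∫|v| dt — sum the magnitudes of each area piece.
0–5 s: |-5| × 5 = 25 m
5–8 s: |-10| × 3 = 30 m
8–10 s: |8| × 2 = 16 m
10–16 s: |-7| × 6 = 42 m
16–21 s: |12| × 5 = 60 m
Total distance = 173 m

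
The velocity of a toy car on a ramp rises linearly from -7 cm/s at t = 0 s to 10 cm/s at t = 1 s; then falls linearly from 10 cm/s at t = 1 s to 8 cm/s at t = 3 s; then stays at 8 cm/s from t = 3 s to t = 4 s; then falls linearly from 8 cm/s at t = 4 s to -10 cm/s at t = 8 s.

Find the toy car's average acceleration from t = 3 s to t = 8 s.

-3.6 cm/s²

Average acceleration = Δv/Δt = (-10 − 8)/(8 − 3) = -3.6 cm/s².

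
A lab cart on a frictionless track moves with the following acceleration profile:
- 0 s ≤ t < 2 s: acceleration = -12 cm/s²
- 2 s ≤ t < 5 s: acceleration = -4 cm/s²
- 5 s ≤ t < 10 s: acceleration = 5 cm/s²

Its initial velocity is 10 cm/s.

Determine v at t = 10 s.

Δv equals the area under the a-t graph; then v = v₀ + Δv.
0–2 s: -12 × 2 = -24 cm/s
2–5 s: -4 × 3 = -12 cm/s
5–10 s: 5 × 5 = 25 cm/s
Δv = -11 cm/s, so v(10) = 10 + (-11) = -1 cm/s.

-1 cm/s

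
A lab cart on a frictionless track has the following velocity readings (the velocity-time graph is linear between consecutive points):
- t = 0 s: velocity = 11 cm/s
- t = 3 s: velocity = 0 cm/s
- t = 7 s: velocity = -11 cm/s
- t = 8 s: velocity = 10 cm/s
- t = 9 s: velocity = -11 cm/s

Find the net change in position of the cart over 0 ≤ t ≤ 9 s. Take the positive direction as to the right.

-6.5 cm

Net displacement equals the area under the velocity-time graph (areas below the axis count negative).
0–3 s: ½(11 + 0)(3) = 16.5 cm
3–7 s: ½(0 + -11)(4) = -22 cm
7–8 s: ½(-11 + 10)(1) = -0.5 cm
8–9 s: ½(10 + -11)(1) = -0.5 cm
Net displacement = -6.5 cm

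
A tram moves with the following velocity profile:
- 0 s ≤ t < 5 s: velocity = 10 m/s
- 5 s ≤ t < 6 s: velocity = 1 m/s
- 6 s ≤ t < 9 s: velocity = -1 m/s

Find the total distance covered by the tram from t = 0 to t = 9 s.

Total distance travelled is ∫|v| dt — sum the magnitudes of each area piece.
0–5 s: |10| × 5 = 50 m
5–6 s: |1| × 1 = 1 m
6–9 s: |-1| × 3 = 3 m
Total distance = 54 m

54 m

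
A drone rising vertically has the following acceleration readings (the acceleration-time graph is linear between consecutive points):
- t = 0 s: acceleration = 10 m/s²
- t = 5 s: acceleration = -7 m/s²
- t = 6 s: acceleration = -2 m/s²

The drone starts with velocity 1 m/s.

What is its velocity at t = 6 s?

Δv equals the area under the a-t graph; then v = v₀ + Δv.
0–5 s: ½(10 + -7)(5) = 7.5 m/s
5–6 s: ½(-7 + -2)(1) = -4.5 m/s
Δv = 3 m/s, so v(6) = 1 + (3) = 4 m/s.

4 m/s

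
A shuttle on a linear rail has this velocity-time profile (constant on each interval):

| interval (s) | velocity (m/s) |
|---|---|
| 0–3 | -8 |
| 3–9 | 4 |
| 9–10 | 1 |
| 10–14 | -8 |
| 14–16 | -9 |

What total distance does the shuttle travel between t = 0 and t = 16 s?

99 m

Total distance travelled is ∫|v| dt — sum the magnitudes of each area piece.
0–3 s: |-8| × 3 = 24 m
3–9 s: |4| × 6 = 24 m
9–10 s: |1| × 1 = 1 m
10–14 s: |-8| × 4 = 32 m
14–16 s: |-9| × 2 = 18 m
Total distance = 99 m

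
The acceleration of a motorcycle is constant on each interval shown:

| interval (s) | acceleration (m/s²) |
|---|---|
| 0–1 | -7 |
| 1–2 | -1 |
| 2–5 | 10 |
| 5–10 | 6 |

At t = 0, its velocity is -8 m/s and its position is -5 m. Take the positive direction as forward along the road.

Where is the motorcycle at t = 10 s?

On each constant-a segment, Δv = aΔt and Δx = v₀Δt + ½aΔt²; chain segment to segment.
0–1 s: v starts -8 m/s; Δx = -8·1 + ½·-7·1² = -11.5 m; v ends -15 m/s.
1–2 s: v starts -15 m/s; Δx = -15·1 + ½·-1·1² = -15.5 m; v ends -16 m/s.
2–5 s: v starts -16 m/s; Δx = -16·3 + ½·10·3² = -3 m; v ends 14 m/s.
5–10 s: v starts 14 m/s; Δx = 14·5 + ½·6·5² = 145 m; v ends 44 m/s.
x(10) = -5 + Σ Δx = 110 m.

110 m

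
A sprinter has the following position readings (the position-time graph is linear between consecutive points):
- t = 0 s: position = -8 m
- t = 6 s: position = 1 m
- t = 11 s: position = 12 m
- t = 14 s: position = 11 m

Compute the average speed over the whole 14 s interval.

1.5 m/s

Average speed = (total path length)/(elapsed time); on a piecewise-linear x-t graph the path length is Σ|Δx|.
0–6 s: |Δx| = |1 − -8| = 9 m
6–11 s: |Δx| = |12 − 1| = 11 m
11–14 s: |Δx| = |11 − 12| = 1 m
Total path = 21 m; average speed = 21/14 = 1.5 m/s.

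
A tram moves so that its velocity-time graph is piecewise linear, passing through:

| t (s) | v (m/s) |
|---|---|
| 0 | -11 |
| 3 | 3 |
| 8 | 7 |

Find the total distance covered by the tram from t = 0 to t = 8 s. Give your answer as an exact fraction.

545/14 m

Total distance travelled is ∫|v| dt — sum the magnitudes of each area piece.
0–3 s: v = 0 at t = 33/14 s; triangle areas 363/28 + 27/28 = 195/14 m
3–8 s: |½(3 + 7)(5)| = 25 m
Total distance = 545/14 m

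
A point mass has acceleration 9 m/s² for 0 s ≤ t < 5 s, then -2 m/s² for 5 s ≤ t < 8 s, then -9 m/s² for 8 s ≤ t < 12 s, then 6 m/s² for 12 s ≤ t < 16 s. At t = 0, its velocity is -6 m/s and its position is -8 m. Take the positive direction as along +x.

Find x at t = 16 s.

On each constant-a segment, Δv = aΔt and Δx = v₀Δt + ½aΔt²; chain segment to segment.
0–5 s: v starts -6 m/s; Δx = -6·5 + ½·9·5² = 82.5 m; v ends 39 m/s.
5–8 s: v starts 39 m/s; Δx = 39·3 + ½·-2·3² = 108 m; v ends 33 m/s.
8–12 s: v starts 33 m/s; Δx = 33·4 + ½·-9·4² = 60 m; v ends -3 m/s.
12–16 s: v starts -3 m/s; Δx = -3·4 + ½·6·4² = 36 m; v ends 21 m/s.
x(16) = -8 + Σ Δx = 278.5 m.

278.5 m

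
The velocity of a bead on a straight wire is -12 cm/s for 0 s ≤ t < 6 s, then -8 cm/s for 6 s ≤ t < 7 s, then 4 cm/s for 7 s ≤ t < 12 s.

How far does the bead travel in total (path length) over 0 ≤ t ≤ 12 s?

Total distance travelled is ∫|v| dt — sum the magnitudes of each area piece.
0–6 s: |-12| × 6 = 72 cm
6–7 s: |-8| × 1 = 8 cm
7–12 s: |4| × 5 = 20 cm
Total distance = 100 cm

100 cm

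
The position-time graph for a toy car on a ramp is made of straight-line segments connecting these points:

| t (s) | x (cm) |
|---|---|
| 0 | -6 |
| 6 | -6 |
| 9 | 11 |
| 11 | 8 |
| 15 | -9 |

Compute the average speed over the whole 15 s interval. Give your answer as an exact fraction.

37/15 cm/s

Average speed = (total path length)/(elapsed time); on a piecewise-linear x-t graph the path length is Σ|Δx|.
0–6 s: |Δx| = |-6 − -6| = 0 cm
6–9 s: |Δx| = |11 − -6| = 17 cm
9–11 s: |Δx| = |8 − 11| = 3 cm
11–15 s: |Δx| = |-9 − 8| = 17 cm
Total path = 37 cm; average speed = 37/15 = 37/15 cm/s.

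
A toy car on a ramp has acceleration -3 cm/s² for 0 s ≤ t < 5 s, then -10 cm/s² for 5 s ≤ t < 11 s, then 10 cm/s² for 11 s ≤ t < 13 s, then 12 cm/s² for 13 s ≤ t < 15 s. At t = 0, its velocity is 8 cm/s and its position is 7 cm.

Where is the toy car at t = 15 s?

On each constant-a segment, Δv = aΔt and Δx = v₀Δt + ½aΔt²; chain segment to segment.
0–5 s: v starts 8 cm/s; Δx = 8·5 + ½·-3·5² = 2.5 cm; v ends -7 cm/s.
5–11 s: v starts -7 cm/s; Δx = -7·6 + ½·-10·6² = -222 cm; v ends -67 cm/s.
11–13 s: v starts -67 cm/s; Δx = -67·2 + ½·10·2² = -114 cm; v ends -47 cm/s.
13–15 s: v starts -47 cm/s; Δx = -47·2 + ½·12·2² = -70 cm; v ends -23 cm/s.
x(15) = 7 + Σ Δx = -396.5 cm.

-396.5 cm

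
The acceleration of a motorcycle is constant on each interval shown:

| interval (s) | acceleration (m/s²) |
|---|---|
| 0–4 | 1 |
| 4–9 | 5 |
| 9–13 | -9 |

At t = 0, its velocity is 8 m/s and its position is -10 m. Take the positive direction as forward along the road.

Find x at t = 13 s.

On each constant-a segment, Δv = aΔt and Δx = v₀Δt + ½aΔt²; chain segment to segment.
0–4 s: v starts 8 m/s; Δx = 8·4 + ½·1·4² = 40 m; v ends 12 m/s.
4–9 s: v starts 12 m/s; Δx = 12·5 + ½·5·5² = 122.5 m; v ends 37 m/s.
9–13 s: v starts 37 m/s; Δx = 37·4 + ½·-9·4² = 76 m; v ends 1 m/s.
x(13) = -10 + Σ Δx = 228.5 m.

228.5 m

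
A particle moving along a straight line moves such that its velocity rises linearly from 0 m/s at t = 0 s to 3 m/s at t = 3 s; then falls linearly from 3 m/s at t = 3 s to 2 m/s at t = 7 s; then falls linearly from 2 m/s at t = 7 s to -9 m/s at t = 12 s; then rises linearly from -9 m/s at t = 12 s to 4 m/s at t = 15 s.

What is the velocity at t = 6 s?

On 3–7 s the graph is linear from 3 to 2 m/s: v(6) = 3 + (2 − 3)·(6 − 3)/(7 − 3) = 2.25 m/s.

2.25 m/s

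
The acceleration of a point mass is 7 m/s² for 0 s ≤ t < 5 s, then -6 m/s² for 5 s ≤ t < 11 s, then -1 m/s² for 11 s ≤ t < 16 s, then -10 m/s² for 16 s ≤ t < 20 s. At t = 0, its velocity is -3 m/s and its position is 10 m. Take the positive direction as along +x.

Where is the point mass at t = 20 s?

On each constant-a segment, Δv = aΔt and Δx = v₀Δt + ½aΔt²; chain segment to segment.
0–5 s: v starts -3 m/s; Δx = -3·5 + ½·7·5² = 72.5 m; v ends 32 m/s.
5–11 s: v starts 32 m/s; Δx = 32·6 + ½·-6·6² = 84 m; v ends -4 m/s.
11–16 s: v starts -4 m/s; Δx = -4·5 + ½·-1·5² = -32.5 m; v ends -9 m/s.
16–20 s: v starts -9 m/s; Δx = -9·4 + ½·-10·4² = -116 m; v ends -49 m/s.
x(20) = 10 + Σ Δx = 18 m.

18 m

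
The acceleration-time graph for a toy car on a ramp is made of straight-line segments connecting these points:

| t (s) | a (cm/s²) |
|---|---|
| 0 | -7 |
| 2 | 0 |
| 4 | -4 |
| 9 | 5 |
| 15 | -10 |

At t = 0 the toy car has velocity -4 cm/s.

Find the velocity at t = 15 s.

-27.5 cm/s

Δv equals the area under the a-t graph; then v = v₀ + Δv.
0–2 s: ½(-7 + 0)(2) = -7 cm/s
2–4 s: ½(0 + -4)(2) = -4 cm/s
4–9 s: ½(-4 + 5)(5) = 2.5 cm/s
9–15 s: ½(5 + -10)(6) = -15 cm/s
Δv = -23.5 cm/s, so v(15) = -4 + (-23.5) = -27.5 cm/s.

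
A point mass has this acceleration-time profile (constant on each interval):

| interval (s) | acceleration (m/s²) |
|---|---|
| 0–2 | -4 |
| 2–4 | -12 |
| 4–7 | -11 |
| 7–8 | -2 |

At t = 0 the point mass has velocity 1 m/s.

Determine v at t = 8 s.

-66 m/s

Δv equals the area under the a-t graph; then v = v₀ + Δv.
0–2 s: -4 × 2 = -8 m/s
2–4 s: -12 × 2 = -24 m/s
4–7 s: -11 × 3 = -33 m/s
7–8 s: -2 × 1 = -2 m/s
Δv = -67 m/s, so v(8) = 1 + (-67) = -66 m/s.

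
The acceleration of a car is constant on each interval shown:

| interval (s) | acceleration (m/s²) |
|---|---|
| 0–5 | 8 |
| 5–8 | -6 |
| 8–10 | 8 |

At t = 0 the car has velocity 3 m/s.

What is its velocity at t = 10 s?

Δv equals the area under the a-t graph; then v = v₀ + Δv.
0–5 s: 8 × 5 = 40 m/s
5–8 s: -6 × 3 = -18 m/s
8–10 s: 8 × 2 = 16 m/s
Δv = 38 m/s, so v(10) = 3 + (38) = 41 m/s.

41 m/s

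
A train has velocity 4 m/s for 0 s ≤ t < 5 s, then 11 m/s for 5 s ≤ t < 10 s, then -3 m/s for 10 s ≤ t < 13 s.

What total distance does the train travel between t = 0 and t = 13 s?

Distance (not displacement) is the total path length: add the absolute areas under v-t.
0–5 s: |4| × 5 = 20 m
5–10 s: |11| × 5 = 55 m
10–13 s: |-3| × 3 = 9 m
Total distance = 84 m

84 m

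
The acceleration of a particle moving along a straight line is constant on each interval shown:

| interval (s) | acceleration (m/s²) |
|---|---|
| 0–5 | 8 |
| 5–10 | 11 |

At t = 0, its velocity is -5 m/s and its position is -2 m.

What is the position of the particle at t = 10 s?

385.5 m

On each constant-a segment, Δv = aΔt and Δx = v₀Δt + ½aΔt²; chain segment to segment.
0–5 s: v starts -5 m/s; Δx = -5·5 + ½·8·5² = 75 m; v ends 35 m/s.
5–10 s: v starts 35 m/s; Δx = 35·5 + ½·11·5² = 312.5 m; v ends 90 m/s.
x(10) = -2 + Σ Δx = 385.5 m.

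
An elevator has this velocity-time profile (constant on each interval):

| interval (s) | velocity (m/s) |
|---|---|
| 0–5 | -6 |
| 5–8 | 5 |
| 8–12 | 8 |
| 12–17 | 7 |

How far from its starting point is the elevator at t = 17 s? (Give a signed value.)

Displacement is the signed area under the v-t curve.
0–5 s: -6 × 5 = -30 m
5–8 s: 5 × 3 = 15 m
8–12 s: 8 × 4 = 32 m
12–17 s: 7 × 5 = 35 m
Net displacement = 52 m

52 m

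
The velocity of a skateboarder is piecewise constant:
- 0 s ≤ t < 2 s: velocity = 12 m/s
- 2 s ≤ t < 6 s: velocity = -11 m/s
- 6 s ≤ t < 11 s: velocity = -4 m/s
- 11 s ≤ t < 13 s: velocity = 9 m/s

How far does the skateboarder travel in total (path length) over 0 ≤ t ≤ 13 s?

106 m

Total distance travelled is ∫|v| dt — sum the magnitudes of each area piece.
0–2 s: |12| × 2 = 24 m
2–6 s: |-11| × 4 = 44 m
6–11 s: |-4| × 5 = 20 m
11–13 s: |9| × 2 = 18 m
Total distance = 106 m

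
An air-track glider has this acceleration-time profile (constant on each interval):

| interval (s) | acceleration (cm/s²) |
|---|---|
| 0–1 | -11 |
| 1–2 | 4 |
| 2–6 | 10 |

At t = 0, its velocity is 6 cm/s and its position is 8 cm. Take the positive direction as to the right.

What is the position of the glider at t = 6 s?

On each constant-a segment, Δv = aΔt and Δx = v₀Δt + ½aΔt²; chain segment to segment.
0–1 s: v starts 6 cm/s; Δx = 6·1 + ½·-11·1² = 0.5 cm; v ends -5 cm/s.
1–2 s: v starts -5 cm/s; Δx = -5·1 + ½·4·1² = -3 cm; v ends -1 cm/s.
2–6 s: v starts -1 cm/s; Δx = -1·4 + ½·10·4² = 76 cm; v ends 39 cm/s.
x(6) = 8 + Σ Δx = 81.5 cm.

81.5 cm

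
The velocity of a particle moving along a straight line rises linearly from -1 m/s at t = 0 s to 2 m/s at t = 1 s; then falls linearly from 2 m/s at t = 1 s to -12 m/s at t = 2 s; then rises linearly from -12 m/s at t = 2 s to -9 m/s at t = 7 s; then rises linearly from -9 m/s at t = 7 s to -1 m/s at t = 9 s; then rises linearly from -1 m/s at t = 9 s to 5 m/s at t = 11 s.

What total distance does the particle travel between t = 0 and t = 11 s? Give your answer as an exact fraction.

1532/21 m

Distance (not displacement) is the total path length: add the absolute areas under v-t.
0–1 s: v = 0 at t = 1/3 s; triangle areas 1/6 + 2/3 = 5/6 m
1–2 s: v = 0 at t = 8/7 s; triangle areas 1/7 + 36/7 = 37/7 m
2–7 s: |½(-12 + -9)(5)| = 52.5 m
7–9 s: |½(-9 + -1)(2)| = 10 m
9–11 s: v = 0 at t = 28/3 s; triangle areas 1/6 + 25/6 = 13/3 m
Total distance = 1532/21 m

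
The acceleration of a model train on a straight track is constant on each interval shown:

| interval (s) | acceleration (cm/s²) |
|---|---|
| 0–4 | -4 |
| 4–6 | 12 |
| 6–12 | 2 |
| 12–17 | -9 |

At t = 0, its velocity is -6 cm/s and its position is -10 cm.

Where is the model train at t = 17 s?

On each constant-a segment, Δv = aΔt and Δx = v₀Δt + ½aΔt²; chain segment to segment.
0–4 s: v starts -6 cm/s; Δx = -6·4 + ½·-4·4² = -56 cm; v ends -22 cm/s.
4–6 s: v starts -22 cm/s; Δx = -22·2 + ½·12·2² = -20 cm; v ends 2 cm/s.
6–12 s: v starts 2 cm/s; Δx = 2·6 + ½·2·6² = 48 cm; v ends 14 cm/s.
12–17 s: v starts 14 cm/s; Δx = 14·5 + ½·-9·5² = -42.5 cm; v ends -31 cm/s.
x(17) = -10 + Σ Δx = -80.5 cm.

-80.5 cm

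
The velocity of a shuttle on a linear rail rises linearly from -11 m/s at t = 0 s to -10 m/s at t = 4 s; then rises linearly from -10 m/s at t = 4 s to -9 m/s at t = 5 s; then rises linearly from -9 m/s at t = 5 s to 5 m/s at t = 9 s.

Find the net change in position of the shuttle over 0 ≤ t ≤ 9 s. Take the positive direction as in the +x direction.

Net displacement equals the area under the velocity-time graph (areas below the axis count negative).
0–4 s: ½(-11 + -10)(4) = -42 m
4–5 s: ½(-10 + -9)(1) = -9.5 m
5–9 s: ½(-9 + 5)(4) = -8 m
Net displacement = -59.5 m

-59.5 m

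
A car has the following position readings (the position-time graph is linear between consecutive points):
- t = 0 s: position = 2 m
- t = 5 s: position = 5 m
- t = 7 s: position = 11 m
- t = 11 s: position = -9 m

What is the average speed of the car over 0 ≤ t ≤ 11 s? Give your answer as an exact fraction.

29/11 m/s

Average speed = (total path length)/(elapsed time); on a piecewise-linear x-t graph the path length is Σ|Δx|.
0–5 s: |Δx| = |5 − 2| = 3 m
5–7 s: |Δx| = |11 − 5| = 6 m
7–11 s: |Δx| = |-9 − 11| = 20 m
Total path = 29 m; average speed = 29/11 = 29/11 m/s.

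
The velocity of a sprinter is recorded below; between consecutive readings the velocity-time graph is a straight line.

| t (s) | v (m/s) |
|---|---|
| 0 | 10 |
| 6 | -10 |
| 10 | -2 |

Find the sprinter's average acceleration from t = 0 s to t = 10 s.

Average acceleration = Δv/Δt = (-2 − 10)/(10 − 0) = -1.2 m/s².

-1.2 m/s²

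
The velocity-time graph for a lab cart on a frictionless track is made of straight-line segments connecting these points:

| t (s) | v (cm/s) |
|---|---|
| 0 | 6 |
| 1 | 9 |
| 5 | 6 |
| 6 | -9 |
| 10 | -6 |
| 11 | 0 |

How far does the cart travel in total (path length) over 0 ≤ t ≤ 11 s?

Total distance travelled is ∫|v| dt — sum the magnitudes of each area piece.
0–1 s: |½(6 + 9)(1)| = 7.5 cm
1–5 s: |½(9 + 6)(4)| = 30 cm
5–6 s: v = 0 at t = 5.4 s; triangle areas 1.2 + 2.7 = 3.9 cm
6–10 s: |½(-9 + -6)(4)| = 30 cm
10–11 s: |½(-6 + 0)(1)| = 3 cm
Total distance = 74.4 cm

74.4 cm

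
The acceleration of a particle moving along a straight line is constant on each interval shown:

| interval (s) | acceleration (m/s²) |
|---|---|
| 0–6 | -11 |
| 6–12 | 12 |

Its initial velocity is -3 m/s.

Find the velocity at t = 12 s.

Δv equals the area under the a-t graph; then v = v₀ + Δv.
0–6 s: -11 × 6 = -66 m/s
6–12 s: 12 × 6 = 72 m/s
Δv = 6 m/s, so v(12) = -3 + (6) = 3 m/s.

3 m/s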